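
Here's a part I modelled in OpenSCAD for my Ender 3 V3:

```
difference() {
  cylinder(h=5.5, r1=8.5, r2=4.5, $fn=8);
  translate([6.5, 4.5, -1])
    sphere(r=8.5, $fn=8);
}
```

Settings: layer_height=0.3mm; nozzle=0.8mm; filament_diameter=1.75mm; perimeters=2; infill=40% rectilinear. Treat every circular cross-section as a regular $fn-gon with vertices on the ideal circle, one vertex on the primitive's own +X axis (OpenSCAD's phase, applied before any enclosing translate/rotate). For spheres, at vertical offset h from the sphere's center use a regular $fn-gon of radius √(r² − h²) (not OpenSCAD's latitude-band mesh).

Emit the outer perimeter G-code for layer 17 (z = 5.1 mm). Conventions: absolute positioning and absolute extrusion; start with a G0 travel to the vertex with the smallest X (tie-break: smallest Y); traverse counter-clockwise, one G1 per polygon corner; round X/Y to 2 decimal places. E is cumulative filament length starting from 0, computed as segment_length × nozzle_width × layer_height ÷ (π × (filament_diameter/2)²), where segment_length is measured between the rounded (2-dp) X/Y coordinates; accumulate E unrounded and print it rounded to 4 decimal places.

At z = 5.1 mm: the cone: at t=0.927 of its height the radius interpolates to r₁+(r₂−r₁)t = 4.791, giving a regular 8-gon of that circumradius; the r=8.5 sphere at (6.5, 4.5) slices to a regular 8-gon of circumradius 5.919 (√(r²−h²) with h=6.1 from center); Subtracting the remaining from the first: starting from the cone, the r=8.5 sphere at (6.5, 4.5) partially overlaps it — only the 9.75 mm² overlap (of its 99.11 mm²) is removed, clipping the outline — 1 connected region. The outline is a single polygon with 10 vertices. Extrusion per mm of travel: 0.8 × 0.3 / (π × 0.875²) = 0.099780. Accumulating E over each segment gives final E = 2.8924.

G0 X-4.79 Y0.00 Z5.10
G1 X-3.39 Y-3.39 E0.3660
G1 X0.00 Y-4.79 E0.7319
G1 X3.39 Y-3.39 E1.0979
G1 X4.54 Y-0.61 E1.3981
G1 X2.31 Y0.31 E1.6388
G1 X0.58 Y4.50 E2.0911
G1 X0.60 Y4.54 E2.0956
G1 X0.00 Y4.79 E2.1604
G1 X-3.39 Y3.39 E2.5264
G1 X-4.79 Y0.00 E2.8924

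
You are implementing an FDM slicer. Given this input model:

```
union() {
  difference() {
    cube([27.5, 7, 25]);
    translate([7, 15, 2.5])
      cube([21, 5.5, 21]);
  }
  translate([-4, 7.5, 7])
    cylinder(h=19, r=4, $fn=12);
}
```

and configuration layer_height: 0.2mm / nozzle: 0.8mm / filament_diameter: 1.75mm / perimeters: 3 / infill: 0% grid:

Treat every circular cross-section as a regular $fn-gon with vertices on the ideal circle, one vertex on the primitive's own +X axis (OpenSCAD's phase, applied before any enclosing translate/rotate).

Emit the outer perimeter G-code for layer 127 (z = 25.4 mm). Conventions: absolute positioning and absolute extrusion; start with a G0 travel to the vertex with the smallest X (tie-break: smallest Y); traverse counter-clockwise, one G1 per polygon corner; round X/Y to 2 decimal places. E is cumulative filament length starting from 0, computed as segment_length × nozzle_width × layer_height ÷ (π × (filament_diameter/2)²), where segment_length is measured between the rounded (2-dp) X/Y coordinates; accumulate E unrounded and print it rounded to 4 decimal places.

G0 X-8.00 Y7.50 Z25.40
G1 X-7.46 Y5.50 E0.1378
G1 X-6.00 Y4.04 E0.2752
G1 X-4.00 Y3.50 E0.4130
G1 X-2.00 Y4.04 E0.5508
G1 X-0.54 Y5.50 E0.6881
G1 X0.00 Y7.50 E0.8259
G1 X-0.54 Y9.50 E0.9637
G1 X-2.00 Y10.96 E1.1011
G1 X-4.00 Y11.50 E1.2389
G1 X-6.00 Y10.96 E1.3767
G1 X-7.46 Y9.50 E1.5140
G1 X-8.00 Y7.50 E1.6518

At z = 25.4 mm: the cube does not reach this height (z outside [0, 25]); the cube at (7, 15) does not reach this height (z outside [2.5, 23.5]); After the difference (first − rest): the first operand is absent here, so nothing remains; the r=4 cylinder at (-4, 7.5) contributes a regular 12-gon of circumradius 4; Merging all regions: only the r=4 cylinder at (-4, 7.5) is present, so the union is just that shape — 1 connected region. The outline is a single polygon with 12 vertices. Extrusion per mm of travel: 0.8 × 0.2 / (π × 0.875²) = 0.066520. Accumulating E over each segment gives final E = 1.6518.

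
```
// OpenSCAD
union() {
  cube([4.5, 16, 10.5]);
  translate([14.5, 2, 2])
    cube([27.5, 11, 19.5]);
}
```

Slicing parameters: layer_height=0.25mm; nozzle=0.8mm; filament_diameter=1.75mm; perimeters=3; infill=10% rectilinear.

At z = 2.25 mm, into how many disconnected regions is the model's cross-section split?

2

At z = 2.25 mm: the cube is present — its section is the full 4.5×16 rectangle; the cube at (14.5, 2) is present — its section is the full 27.5×11 rectangle; Merging all regions: the 2 present regions are separate (no shared area or edge), so areas and boundary lengths simply add and each stays a separate island — 2 connected regions. The result has 2 disconnected regions.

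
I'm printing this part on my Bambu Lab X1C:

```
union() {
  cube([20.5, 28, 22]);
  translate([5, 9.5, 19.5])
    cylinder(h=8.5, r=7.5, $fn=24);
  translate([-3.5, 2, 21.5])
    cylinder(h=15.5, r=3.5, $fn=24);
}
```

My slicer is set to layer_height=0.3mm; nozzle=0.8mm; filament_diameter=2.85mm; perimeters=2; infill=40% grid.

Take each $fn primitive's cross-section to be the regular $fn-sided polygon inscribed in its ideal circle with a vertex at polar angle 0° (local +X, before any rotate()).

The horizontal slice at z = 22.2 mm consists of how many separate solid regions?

At z = 22.2 mm: the cube does not reach this height (z outside [0, 22]); the cylinder at (5, 9.5): section is a regular 24-gon, circumradius r=7.5; the r=3.5 cylinder at (-3.5, 2) gives a regular 24-gon of circumradius 3.5 (constant along its height); Combining (union): the 2 present regions are separate (no shared area or edge), so areas and boundary lengths simply add and each stays a separate island — 2 connected regions. The result has 2 disconnected regions.

2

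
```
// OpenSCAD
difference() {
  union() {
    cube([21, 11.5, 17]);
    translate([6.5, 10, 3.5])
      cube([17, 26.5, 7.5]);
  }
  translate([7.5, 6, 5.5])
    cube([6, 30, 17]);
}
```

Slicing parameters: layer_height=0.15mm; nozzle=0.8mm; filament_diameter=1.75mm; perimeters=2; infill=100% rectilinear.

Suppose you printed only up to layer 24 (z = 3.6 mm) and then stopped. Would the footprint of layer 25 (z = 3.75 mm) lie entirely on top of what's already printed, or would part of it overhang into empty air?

Compare the two slices. At z = 3.6: the 21×11.5 cube contributes its full rectangle (area 241.50 mm²); the cube at (6.5, 10) (footprint 17×26.5) is included at this height (area 450.50 mm²); Merging all regions: the regions partially overlap — summed areas 692.00 mm² minus the doubly-counted overlap 21.75 mm² gives 670.25 mm² — area = 670.25 mm²; the cube at (7.5, 6) is not intersected at this z (z outside [5.5, 22.5]); Taking the first minus the rest: none of the subtracted shapes is present at this height, so the result so far is unchanged — area = 670.25 mm². At z = 3.75: the cube (footprint 21×11.5) is included at this height (area 241.50 mm²); the cube at (6.5, 10) is present — its section is the full 17×26.5 rectangle (area 450.50 mm²); Combining (union): the regions partially overlap — summed areas 692.00 mm² minus the doubly-counted overlap 21.75 mm² gives 670.25 mm² — area = 670.25 mm²; the cube at (7.5, 6) is not intersected at this z (z outside [5.5, 22.5]); Subtracting the remaining from the first: none of the subtracted shapes is present at this height, so that combined region is unchanged — area = 670.25 mm². Checking containment: the cross-section at z = 3.75 is a subset of the cross-section at z = 3.6.

entirely on top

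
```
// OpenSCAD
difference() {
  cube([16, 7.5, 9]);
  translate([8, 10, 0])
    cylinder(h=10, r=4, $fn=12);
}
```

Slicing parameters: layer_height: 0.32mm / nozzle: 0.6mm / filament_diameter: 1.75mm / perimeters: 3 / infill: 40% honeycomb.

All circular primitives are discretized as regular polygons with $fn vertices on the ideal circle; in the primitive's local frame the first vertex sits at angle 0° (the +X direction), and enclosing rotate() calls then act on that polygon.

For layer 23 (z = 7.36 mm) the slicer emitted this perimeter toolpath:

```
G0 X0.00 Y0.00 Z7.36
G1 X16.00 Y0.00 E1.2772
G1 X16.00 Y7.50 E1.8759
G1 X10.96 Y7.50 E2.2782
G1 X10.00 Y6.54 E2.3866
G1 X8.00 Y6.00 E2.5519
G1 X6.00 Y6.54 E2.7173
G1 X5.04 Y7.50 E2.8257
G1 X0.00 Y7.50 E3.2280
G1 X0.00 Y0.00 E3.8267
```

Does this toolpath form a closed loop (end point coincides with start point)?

yes

Start point (G0): (0.00, 0.00). End point (last G1): the path returns to the start — closed.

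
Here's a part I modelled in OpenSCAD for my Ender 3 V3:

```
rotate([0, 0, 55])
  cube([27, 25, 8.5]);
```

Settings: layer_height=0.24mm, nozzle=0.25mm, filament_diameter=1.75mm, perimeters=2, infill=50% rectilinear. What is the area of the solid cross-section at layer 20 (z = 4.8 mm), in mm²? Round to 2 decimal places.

At z = 4.8 mm: the cube is present — its section is the full 27×25 rectangle (area 675.00 mm²); (rotated 55° about Z; rotation is an isometry so areas/perimeters/island counts are preserved). Overall, the cross-section is a single solid region. Net area = 675.00 mm².

675.00 mm²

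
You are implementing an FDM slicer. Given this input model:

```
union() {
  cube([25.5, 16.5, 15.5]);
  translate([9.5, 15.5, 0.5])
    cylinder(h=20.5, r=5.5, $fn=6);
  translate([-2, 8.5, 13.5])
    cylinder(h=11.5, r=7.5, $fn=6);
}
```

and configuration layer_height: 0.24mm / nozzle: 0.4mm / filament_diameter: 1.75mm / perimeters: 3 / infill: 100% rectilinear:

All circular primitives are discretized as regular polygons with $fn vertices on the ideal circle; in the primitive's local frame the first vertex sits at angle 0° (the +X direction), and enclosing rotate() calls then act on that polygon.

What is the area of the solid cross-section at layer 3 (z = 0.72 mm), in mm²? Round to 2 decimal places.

449.62 mm²

At z = 0.72 mm: the cube (footprint 25.5×16.5) is included at this height (area 420.75 mm²); the r=5.5 cylinder at (9.5, 15.5) gives a regular 6-gon of circumradius 5.5 (constant along its height) (area = (6/2)·5.500²·sin(360°/6) = 78.59 mm²); the cylinder at (-2, 8.5) is not intersected at this z (z outside [13.5, 25]); Combining (union): the regions partially overlap — summed areas 499.34 mm² minus the doubly-counted overlap 49.72 mm² gives 449.62 mm² — area = 449.62 mm². Overall, the cross-section is a single solid region. Net area = 449.62 mm².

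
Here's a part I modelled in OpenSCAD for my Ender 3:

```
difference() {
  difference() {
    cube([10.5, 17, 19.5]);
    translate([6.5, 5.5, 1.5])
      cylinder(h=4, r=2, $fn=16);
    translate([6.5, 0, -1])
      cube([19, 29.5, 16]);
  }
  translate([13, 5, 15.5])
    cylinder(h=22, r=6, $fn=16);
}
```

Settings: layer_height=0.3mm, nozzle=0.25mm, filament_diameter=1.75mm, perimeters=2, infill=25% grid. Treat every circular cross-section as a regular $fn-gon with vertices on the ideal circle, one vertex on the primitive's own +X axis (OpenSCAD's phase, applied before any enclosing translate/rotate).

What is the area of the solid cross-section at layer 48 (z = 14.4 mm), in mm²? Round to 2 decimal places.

110.50 mm²

At z = 14.4 mm: the cube is present — its section is the full 10.5×17 rectangle (area 178.50 mm²); the cylinder at (6.5, 5.5) does not reach this height (z outside [1.5, 5.5]); the cube at (6.5, 0) is present — its section is the full 19×29.5 rectangle (area 560.50 mm²); Subtracting the remaining from the first: starting from the 10.5×17 cube (178.50 mm²), the 19×29.5 cube at (6.5, 0) partially overlaps it — only the 68.00 mm² overlap (of its 560.50 mm²) is removed, clipping the outline — area = 110.50 mm²; the cylinder at (13, 5) is not intersected at this z (z outside [15.5, 37.5]); Subtracting the remaining from the first: none of the subtracted shapes is present at this height, so the result so far is unchanged — area = 110.50 mm². Overall, the cross-section is a single solid region. Net area = 110.50 mm².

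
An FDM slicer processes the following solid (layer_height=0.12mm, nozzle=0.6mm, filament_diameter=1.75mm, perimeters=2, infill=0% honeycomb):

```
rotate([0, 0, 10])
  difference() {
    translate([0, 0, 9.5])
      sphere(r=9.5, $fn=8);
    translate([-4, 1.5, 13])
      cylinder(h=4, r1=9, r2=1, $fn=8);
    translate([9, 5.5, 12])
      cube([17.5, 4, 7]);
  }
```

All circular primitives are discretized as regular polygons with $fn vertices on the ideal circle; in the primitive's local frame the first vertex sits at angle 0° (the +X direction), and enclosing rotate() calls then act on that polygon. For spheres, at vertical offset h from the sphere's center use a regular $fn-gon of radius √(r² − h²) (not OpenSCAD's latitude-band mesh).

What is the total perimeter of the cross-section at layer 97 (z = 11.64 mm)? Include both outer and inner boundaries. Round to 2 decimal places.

At z = 11.64 mm: the r=9.5 sphere slices to a regular 8-gon of circumradius 9.256 (√(r²−h²) with h=2.14 from center) (perimeter = 2·8·9.256·sin(180°/8) = 56.67 mm); the cone at (-4, 1.5) is not intersected at this z (z outside [13, 17]); the cube at (9, 5.5) does not reach this height (z outside [12, 19]); Taking the first minus the rest: none of the subtracted shapes is present at this height, so the r=9.5 sphere is unchanged — boundary = 56.67 mm; (whole slice rotated 10° about Z — lengths, areas and connectivity unchanged). Overall, the cross-section is a single solid region. Total boundary length (outer) = 56.67 mm.

56.67 mm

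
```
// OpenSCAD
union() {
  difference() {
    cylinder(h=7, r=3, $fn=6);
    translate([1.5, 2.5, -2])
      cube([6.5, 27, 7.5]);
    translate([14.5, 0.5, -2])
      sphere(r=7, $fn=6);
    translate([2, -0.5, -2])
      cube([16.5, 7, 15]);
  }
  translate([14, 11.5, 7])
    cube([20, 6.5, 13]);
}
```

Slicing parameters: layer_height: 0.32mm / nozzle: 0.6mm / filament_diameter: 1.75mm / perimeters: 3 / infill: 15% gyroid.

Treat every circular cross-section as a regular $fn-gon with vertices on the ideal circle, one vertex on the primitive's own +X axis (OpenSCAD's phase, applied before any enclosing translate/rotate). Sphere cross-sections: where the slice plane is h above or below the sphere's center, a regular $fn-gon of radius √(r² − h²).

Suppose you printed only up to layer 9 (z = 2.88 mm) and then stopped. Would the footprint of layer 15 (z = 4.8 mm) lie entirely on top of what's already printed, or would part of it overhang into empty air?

Compare the two slices. At z = 2.88: the r=3 cylinder contributes a regular 6-gon of circumradius 3 (area = (6/2)·3.000²·sin(360°/6) = 23.38 mm²); the cube at (1.5, 2.5) is present — its section is the full 6.5×27 rectangle (area 175.50 mm²); the r=7 sphere at (14.5, 0.5) slices to a regular 6-gon of circumradius 5.019 (√(r²−h²) with h=4.88 from center) (area = (6/2)·5.019²·sin(360°/6) = 65.43 mm²); the 16.5×7 cube at (2, -0.5) contributes its full rectangle (area 115.50 mm²); Subtracting the remaining from the first: starting from the r=3 cylinder (23.38 mm²), the 6.5×27 cube at (1.5, 2.5) partially overlaps it — only the 0.00 mm² overlap (of its 175.50 mm²) is removed, clipping the outline; the r=7 sphere at (14.5, 0.5) misses the remaining region (no effect); the 16.5×7 cube at (2, -0.5) partially overlaps it — only the 1.29 mm² overlap (of its 115.50 mm²) is removed, clipping the outline — area = 22.09 mm²; the cube at (14, 11.5) is not intersected at this z (z outside [7, 20]); Merging all regions: only the result so far is present, so the union is just that shape — area = 22.09 mm². At z = 4.8: the r=3 cylinder contributes a regular 6-gon of circumradius 3 (area = (6/2)·3.000²·sin(360°/6) = 23.38 mm²); the 6.5×27 cube at (1.5, 2.5) contributes its full rectangle (area 175.50 mm²); the r=7 sphere at (14.5, 0.5) slices to a regular 6-gon of circumradius 1.661 (√(r²−h²) with h=6.8 from center) (area = (6/2)·1.661²·sin(360°/6) = 7.17 mm²); the cube at (2, -0.5) is present — its section is the full 16.5×7 rectangle (area 115.50 mm²); Subtracting the remaining from the first: starting from the r=3 cylinder (23.38 mm²), the 6.5×27 cube at (1.5, 2.5) partially overlaps it — only the 0.00 mm² overlap (of its 175.50 mm²) is removed, clipping the outline; the r=7 sphere at (14.5, 0.5) misses the remaining region (no effect); the 16.5×7 cube at (2, -0.5) partially overlaps it — only the 1.29 mm² overlap (of its 115.50 mm²) is removed, clipping the outline — area = 22.09 mm²; the cube at (14, 11.5) is absent (z outside [7, 20]); Merging all regions: only that combined region is present, so the union is just that shape — area = 22.09 mm². Checking containment: the cross-section at z = 4.8 is a subset of the cross-section at z = 2.88.

entirely on top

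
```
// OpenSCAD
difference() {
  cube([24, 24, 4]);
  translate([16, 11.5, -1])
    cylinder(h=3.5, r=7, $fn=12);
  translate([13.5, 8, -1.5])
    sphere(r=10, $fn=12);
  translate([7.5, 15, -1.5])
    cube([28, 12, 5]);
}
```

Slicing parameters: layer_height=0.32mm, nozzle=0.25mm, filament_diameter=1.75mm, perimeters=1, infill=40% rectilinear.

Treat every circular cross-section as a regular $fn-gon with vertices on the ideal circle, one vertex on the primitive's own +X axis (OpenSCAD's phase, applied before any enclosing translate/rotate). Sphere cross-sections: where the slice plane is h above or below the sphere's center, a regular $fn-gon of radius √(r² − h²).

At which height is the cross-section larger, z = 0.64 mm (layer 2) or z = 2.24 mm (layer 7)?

layer 7 (z = 2.24 mm)

Layer 2 (z = 0.64): the cube (footprint 24×24) is included at this height (area 576.00 mm²); the r=7 cylinder at (16, 11.5) gives a regular 12-gon of circumradius 7 (constant along its height) (area = (12/2)·7.000²·sin(360°/12) = 147.00 mm²); the r=10 sphere at (13.5, 8) contributes a regular 12-gon of circumradius √(10²−2.14²) = 9.768 (area = (12/2)·9.768²·sin(360°/12) = 286.26 mm²); the 28×12 cube at (7.5, 15) contributes its full rectangle (area 336.00 mm²); After the difference (first − rest): starting from the 24×24 cube (576.00 mm²), the r=7 cylinder at (16, 11.5) lies wholly inside it (removes its full 147.00 mm² and its 43.48 mm outline becomes a hole wall); the r=10 sphere at (13.5, 8) partially overlaps it — only the 143.05 mm² overlap (of its 286.26 mm²) is removed, clipping the outline; the 28×12 cube at (7.5, 15) partially overlaps it — only the 115.30 mm² overlap (of its 336.00 mm²) is removed, clipping the outline — area = 170.65 mm². So its area = 170.65 mm². Layer 7 (z = 2.24): the cube is present — its section is the full 24×24 rectangle (area 576.00 mm²); the r=7 cylinder at (16, 11.5) contributes a regular 12-gon of circumradius 7 (area = (12/2)·7.000²·sin(360°/12) = 147.00 mm²); the sphere at (13.5, 8): section is a regular 12-gon, circumradius = √(r²−h²) = √(10²−3.74²) = 9.274 (area = (12/2)·9.274²·sin(360°/12) = 258.04 mm²); the 28×12 cube at (7.5, 15) contributes its full rectangle (area 336.00 mm²); Subtracting the remaining from the first: starting from the 24×24 cube (576.00 mm²), the r=7 cylinder at (16, 11.5) lies wholly inside it (removes its full 147.00 mm² and its 43.48 mm outline becomes a hole wall); the r=10 sphere at (13.5, 8) partially overlaps it — only the 126.73 mm² overlap (of its 258.04 mm²) is removed, clipping the outline; the 28×12 cube at (7.5, 15) partially overlaps it — only the 117.73 mm² overlap (of its 336.00 mm²) is removed, clipping the outline — area = 184.54 mm². So its area = 184.54 mm². Layer 7 is larger (184.54 vs 170.65 mm²).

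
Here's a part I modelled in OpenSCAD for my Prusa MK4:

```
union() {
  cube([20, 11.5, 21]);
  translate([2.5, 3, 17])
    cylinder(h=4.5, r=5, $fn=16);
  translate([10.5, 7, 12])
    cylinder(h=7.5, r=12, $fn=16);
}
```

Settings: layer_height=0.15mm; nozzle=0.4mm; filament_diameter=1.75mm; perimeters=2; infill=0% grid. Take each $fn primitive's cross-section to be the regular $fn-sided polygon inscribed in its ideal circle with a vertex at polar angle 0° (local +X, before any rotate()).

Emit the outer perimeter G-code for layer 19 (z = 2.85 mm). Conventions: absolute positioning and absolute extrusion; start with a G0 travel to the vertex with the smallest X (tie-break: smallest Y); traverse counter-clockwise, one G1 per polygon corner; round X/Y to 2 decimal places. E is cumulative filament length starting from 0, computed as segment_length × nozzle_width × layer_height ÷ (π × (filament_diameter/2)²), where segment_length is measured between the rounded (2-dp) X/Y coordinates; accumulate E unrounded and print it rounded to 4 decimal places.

G0 X0.00 Y0.00 Z2.85
G1 X20.00 Y0.00 E0.4989
G1 X20.00 Y11.50 E0.7858
G1 X0.00 Y11.50 E1.2847
G1 X0.00 Y0.00 E1.5715

At z = 2.85 mm: the cube is present — its section is the full 20×11.5 rectangle; the cylinder at (2.5, 3) is not intersected at this z (z outside [17, 21.5]); the cylinder at (10.5, 7) is not intersected at this z (z outside [12, 19.5]); Combining (union): only the 20×11.5 cube is present, so the union is just that shape — 1 connected region. The outline is a single polygon with 4 vertices. Extrusion per mm of travel: 0.4 × 0.15 / (π × 0.875²) = 0.024945. Accumulating E over each segment gives final E = 1.5715.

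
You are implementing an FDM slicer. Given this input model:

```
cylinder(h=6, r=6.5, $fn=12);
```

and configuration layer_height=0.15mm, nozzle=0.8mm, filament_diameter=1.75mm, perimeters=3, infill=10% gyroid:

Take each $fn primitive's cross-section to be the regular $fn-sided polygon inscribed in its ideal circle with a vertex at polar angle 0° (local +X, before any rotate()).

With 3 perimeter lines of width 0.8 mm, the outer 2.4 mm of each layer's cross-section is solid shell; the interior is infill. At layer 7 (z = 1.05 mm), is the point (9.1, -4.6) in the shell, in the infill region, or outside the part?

outside

At z = 1.05 mm: the r=6.5 cylinder gives a regular 12-gon of circumradius 6.5 (constant along its height). Overall, the cross-section is a single solid region. The nearest boundary edge runs (3.25, -5.63)→(5.63, -3.25); distance from the point to it = 3.72 mm. The point is not inside any of the regions above, so it lies outside the cross-section (3.72 mm from the nearest boundary).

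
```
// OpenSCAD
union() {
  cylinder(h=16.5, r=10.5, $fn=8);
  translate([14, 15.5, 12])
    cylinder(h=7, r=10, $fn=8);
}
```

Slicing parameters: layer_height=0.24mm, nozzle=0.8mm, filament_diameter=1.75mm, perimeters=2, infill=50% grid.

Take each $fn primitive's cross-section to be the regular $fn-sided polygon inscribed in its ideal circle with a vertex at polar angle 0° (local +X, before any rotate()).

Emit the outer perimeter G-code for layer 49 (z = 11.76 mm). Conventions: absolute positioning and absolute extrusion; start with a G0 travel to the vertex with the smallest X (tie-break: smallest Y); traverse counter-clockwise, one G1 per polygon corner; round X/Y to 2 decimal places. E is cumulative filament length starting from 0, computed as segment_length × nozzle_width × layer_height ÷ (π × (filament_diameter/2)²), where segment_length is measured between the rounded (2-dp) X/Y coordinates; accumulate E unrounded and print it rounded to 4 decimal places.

At z = 11.76 mm: the r=10.5 cylinder contributes a regular 8-gon of circumradius 10.5; the cylinder at (14, 15.5) does not reach this height (z outside [12, 19]); Combining (union): only the r=10.5 cylinder is present, so the union is just that shape — 1 connected region. The outline is a single polygon with 8 vertices. Extrusion per mm of travel: 0.8 × 0.24 / (π × 0.875²) = 0.079824. Accumulating E over each segment gives final E = 5.1304.

G0 X-10.50 Y0.00 Z11.76
G1 X-7.42 Y-7.42 E0.6413
G1 X0.00 Y-10.50 E1.2826
G1 X7.42 Y-7.42 E1.9239
G1 X10.50 Y0.00 E2.5652
G1 X7.42 Y7.42 E3.2065
G1 X0.00 Y10.50 E3.8478
G1 X-7.42 Y7.42 E4.4891
G1 X-10.50 Y0.00 E5.1304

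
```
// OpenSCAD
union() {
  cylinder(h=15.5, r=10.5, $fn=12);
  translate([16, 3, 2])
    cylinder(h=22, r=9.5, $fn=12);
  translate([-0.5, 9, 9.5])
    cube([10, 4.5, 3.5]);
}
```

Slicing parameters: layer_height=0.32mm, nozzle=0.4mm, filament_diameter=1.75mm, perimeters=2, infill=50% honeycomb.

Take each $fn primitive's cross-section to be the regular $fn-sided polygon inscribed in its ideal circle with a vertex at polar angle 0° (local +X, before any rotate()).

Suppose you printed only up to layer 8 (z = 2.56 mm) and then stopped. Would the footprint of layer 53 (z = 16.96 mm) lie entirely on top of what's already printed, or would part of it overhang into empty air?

Compare the two slices. At z = 2.56: the r=10.5 cylinder contributes a regular 12-gon of circumradius 10.5 (area = (12/2)·10.500²·sin(360°/12) = 330.75 mm²); the r=9.5 cylinder at (16, 3) gives a regular 12-gon of circumradius 9.5 (constant along its height) (area = (12/2)·9.500²·sin(360°/12) = 270.75 mm²); the cube at (-0.5, 9) is not intersected at this z (z outside [9.5, 13]); Merging all regions: the regions partially overlap — summed areas 601.50 mm² minus the doubly-counted overlap 23.77 mm² gives 577.73 mm² — area = 577.73 mm². At z = 16.96: the cylinder is absent (z outside [0, 15.5]); the r=9.5 cylinder at (16, 3) gives a regular 12-gon of circumradius 9.5 (constant along its height) (area = (12/2)·9.500²·sin(360°/12) = 270.75 mm²); the cube at (-0.5, 9) is absent (z outside [9.5, 13]); Combining (union): only the r=9.5 cylinder at (16, 3) is present, so the union is just that shape — area = 270.75 mm². Checking containment: the cross-section at z = 16.96 is a subset of the cross-section at z = 2.56.

entirely on top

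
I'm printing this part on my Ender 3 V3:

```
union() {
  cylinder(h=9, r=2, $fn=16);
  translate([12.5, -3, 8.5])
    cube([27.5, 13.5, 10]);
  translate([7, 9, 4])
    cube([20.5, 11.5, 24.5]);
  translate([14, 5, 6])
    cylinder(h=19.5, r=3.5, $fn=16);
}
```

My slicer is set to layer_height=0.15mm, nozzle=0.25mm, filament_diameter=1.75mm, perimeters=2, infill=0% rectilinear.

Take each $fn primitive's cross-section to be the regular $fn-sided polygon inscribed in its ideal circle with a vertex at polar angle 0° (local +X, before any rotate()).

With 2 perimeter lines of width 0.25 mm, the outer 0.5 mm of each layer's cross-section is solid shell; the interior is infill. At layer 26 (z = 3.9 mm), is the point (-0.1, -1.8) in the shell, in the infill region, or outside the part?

At z = 3.9 mm: the cylinder: section is a regular 16-gon, circumradius r=2; the cube at (12.5, -3) is not intersected at this z (z outside [8.5, 18.5]); the cube at (7, 9) does not reach this height (z outside [4, 28.5]); the cylinder at (14, 5) does not reach this height (z outside [6, 25.5]); Taking the union: only the r=2 cylinder is present, so the union is just that shape — 1 connected region. Overall, the cross-section is a single solid region. The nearest boundary edge runs (-0.77, -1.85)→(-0.00, -2.00); distance from the point to it = 0.18 mm. The point is inside the cross-section, 0.18 mm from the nearest boundary — within the 0.5 mm shell band (2 × 0.25).

shell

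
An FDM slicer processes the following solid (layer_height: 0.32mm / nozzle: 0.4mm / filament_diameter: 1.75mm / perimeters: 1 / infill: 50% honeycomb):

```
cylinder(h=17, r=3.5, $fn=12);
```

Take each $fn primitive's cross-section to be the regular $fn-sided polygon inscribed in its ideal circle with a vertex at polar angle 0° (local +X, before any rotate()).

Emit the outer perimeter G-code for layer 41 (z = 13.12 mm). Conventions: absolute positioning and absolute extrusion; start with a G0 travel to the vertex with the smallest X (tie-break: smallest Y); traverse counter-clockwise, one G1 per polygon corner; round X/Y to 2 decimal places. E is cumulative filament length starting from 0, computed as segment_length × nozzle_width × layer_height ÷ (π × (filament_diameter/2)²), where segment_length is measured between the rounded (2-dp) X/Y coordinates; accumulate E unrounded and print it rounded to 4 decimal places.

G0 X-3.50 Y0.00 Z13.12
G1 X-3.03 Y-1.75 E0.0964
G1 X-1.75 Y-3.03 E0.1928
G1 X0.00 Y-3.50 E0.2892
G1 X1.75 Y-3.03 E0.3856
G1 X3.03 Y-1.75 E0.4819
G1 X3.50 Y0.00 E0.5784
G1 X3.03 Y1.75 E0.6748
G1 X1.75 Y3.03 E0.7711
G1 X0.00 Y3.50 E0.8676
G1 X-1.75 Y3.03 E0.9640
G1 X-3.03 Y1.75 E1.0603
G1 X-3.50 Y0.00 E1.1568

At z = 13.12 mm: the r=3.5 cylinder gives a regular 12-gon of circumradius 3.5 (constant along its height). The outline is a single polygon with 12 vertices. Extrusion per mm of travel: 0.4 × 0.32 / (π × 0.875²) = 0.053216. Accumulating E over each segment gives final E = 1.1568.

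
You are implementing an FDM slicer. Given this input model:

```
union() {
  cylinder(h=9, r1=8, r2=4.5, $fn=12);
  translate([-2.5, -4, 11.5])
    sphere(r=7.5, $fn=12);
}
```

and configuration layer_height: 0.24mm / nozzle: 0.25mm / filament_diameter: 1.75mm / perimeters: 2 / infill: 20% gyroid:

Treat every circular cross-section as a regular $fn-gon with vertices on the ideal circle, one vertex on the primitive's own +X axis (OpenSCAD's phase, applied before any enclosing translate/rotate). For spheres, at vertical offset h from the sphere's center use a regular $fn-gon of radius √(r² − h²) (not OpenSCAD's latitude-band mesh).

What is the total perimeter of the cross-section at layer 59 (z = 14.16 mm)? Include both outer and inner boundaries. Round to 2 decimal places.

43.56 mm

At z = 14.16 mm: the cone does not reach this height (z outside [0, 9]); the sphere at (-2.5, -4): section is a regular 12-gon, circumradius = √(r²−h²) = √(7.5²−2.66²) = 7.012 (perimeter = 2·12·7.012·sin(180°/12) = 43.56 mm); Combining (union): only the r=7.5 sphere at (-2.5, -4) is present, so the union is just that shape — boundary = 43.56 mm. Overall, the cross-section is a single solid region. Total boundary length (outer) = 43.56 mm.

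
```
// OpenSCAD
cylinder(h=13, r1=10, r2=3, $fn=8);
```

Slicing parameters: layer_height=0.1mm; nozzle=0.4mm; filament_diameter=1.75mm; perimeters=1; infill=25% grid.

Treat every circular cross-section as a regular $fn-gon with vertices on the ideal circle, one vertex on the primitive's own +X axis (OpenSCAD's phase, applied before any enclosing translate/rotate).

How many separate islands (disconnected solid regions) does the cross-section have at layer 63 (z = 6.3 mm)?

1

At z = 6.3 mm: the cone contributes a regular 8-gon of circumradius 6.608 (interpolated between r1=10 and r2=3 at t=0.485). Overall, the cross-section is a single solid region. Island count = 1.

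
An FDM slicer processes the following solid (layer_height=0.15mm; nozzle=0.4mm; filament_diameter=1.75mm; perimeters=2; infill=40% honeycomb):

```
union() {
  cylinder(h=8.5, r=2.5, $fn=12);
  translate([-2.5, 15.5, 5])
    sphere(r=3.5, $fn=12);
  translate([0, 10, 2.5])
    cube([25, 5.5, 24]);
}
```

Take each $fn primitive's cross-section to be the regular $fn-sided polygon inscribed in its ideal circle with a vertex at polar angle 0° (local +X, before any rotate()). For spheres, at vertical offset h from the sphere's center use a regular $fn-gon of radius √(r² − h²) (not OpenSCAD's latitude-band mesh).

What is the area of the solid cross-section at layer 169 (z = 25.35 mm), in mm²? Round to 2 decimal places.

At z = 25.35 mm: the cylinder is absent (z outside [0, 8.5]); the sphere at (-2.5, 15.5) does not reach this height (|z−center|=20.350 > r=3.5); the cube at (0, 10) (footprint 25×5.5) is included at this height (area 137.50 mm²); Combining (union): only the 25×5.5 cube at (0, 10) is present, so the union is just that shape — area = 137.50 mm². Overall, the cross-section is a single solid region. Net area = 137.50 mm².

137.50 mm²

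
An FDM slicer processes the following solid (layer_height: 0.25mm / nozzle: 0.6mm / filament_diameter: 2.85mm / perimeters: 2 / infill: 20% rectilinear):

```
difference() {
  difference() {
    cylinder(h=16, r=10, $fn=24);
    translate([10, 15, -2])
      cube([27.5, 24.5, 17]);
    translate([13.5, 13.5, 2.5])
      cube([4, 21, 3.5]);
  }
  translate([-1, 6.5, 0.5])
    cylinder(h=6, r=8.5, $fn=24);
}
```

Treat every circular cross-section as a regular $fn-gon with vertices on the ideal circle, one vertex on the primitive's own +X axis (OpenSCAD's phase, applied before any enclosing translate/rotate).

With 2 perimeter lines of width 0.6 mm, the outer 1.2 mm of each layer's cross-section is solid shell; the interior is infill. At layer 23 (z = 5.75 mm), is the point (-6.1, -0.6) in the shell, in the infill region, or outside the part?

shell

At z = 5.75 mm: the r=10 cylinder contributes a regular 24-gon of circumradius 10; the cube at (10, 15) is present — its section is the full 27.5×24.5 rectangle; the cube at (13.5, 13.5) is present — its section is the full 4×21 rectangle; Taking the first minus the rest: starting from the r=10 cylinder, the 27.5×24.5 cube at (10, 15) misses the remaining region (no effect); the 4×21 cube at (13.5, 13.5) misses the remaining region (no effect) — 1 connected region; the r=8.5 cylinder at (-1, 6.5) gives a regular 24-gon of circumradius 8.5 (constant along its height); Subtracting the remaining from the first: starting from that combined region, the r=8.5 cylinder at (-1, 6.5) partially overlaps it — only the 145.84 mm² overlap (of its 224.40 mm²) is removed, clipping the outline — 1 connected region. Overall, the cross-section is a single solid region. The nearest boundary edge runs (-7.01, 0.49)→(-5.25, -0.86); distance from the point to it = 0.31 mm. The point is inside the cross-section, 0.31 mm from the nearest boundary — within the 1.2 mm shell band (2 × 0.6).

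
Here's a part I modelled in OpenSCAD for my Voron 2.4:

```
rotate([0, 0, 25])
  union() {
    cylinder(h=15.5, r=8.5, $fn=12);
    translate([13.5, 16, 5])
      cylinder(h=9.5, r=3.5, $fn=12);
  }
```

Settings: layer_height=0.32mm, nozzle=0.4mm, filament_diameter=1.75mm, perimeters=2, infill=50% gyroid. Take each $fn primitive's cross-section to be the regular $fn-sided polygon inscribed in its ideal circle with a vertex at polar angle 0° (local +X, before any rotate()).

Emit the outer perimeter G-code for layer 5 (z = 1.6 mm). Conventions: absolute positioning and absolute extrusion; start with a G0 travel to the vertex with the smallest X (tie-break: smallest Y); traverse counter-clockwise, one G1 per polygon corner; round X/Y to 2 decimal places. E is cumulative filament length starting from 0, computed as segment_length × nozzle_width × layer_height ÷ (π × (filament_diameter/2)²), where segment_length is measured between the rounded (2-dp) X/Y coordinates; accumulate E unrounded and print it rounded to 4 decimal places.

G0 X-8.47 Y0.74 Z1.60
G1 X-7.70 Y-3.59 E0.2340
G1 X-4.88 Y-6.96 E0.4679
G1 X-0.74 Y-8.47 E0.7024
G1 X3.59 Y-7.70 E0.9364
G1 X6.96 Y-4.88 E1.1703
G1 X8.47 Y-0.74 E1.4048
G1 X7.70 Y3.59 E1.6388
G1 X4.88 Y6.96 E1.8727
G1 X0.74 Y8.47 E2.1072
G1 X-3.59 Y7.70 E2.3412
G1 X-6.96 Y4.88 E2.5751
G1 X-8.47 Y0.74 E2.8096

At z = 1.6 mm: the cylinder: section is a regular 12-gon, circumradius r=8.5; the cylinder at (13.5, 16) is absent (z outside [5, 14.5]); Taking the union: only the r=8.5 cylinder is present, so the union is just that shape — 1 connected region; (rotated 25° about Z; rotation is an isometry so areas/perimeters/island counts are preserved). The outline is a single polygon with 12 vertices. Extrusion per mm of travel: 0.4 × 0.32 / (π × 0.875²) = 0.053216. Accumulating E over each segment gives final E = 2.8096.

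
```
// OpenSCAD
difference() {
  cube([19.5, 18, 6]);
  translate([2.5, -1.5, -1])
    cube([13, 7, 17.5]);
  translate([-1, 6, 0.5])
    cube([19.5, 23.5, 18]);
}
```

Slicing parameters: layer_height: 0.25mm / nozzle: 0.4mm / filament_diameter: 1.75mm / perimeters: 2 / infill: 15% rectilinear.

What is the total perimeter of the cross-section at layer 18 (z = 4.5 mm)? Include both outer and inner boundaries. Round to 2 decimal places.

At z = 4.5 mm: the cube is present — its section is the full 19.5×18 rectangle (perimeter 75.00 mm); the cube at (2.5, -1.5) (footprint 13×7) is included at this height (perimeter 40.00 mm); the cube at (-1, 6) (footprint 19.5×23.5) is included at this height (perimeter 86.00 mm); Taking the first minus the rest: starting from the 19.5×18 cube, the 13×7 cube at (2.5, -1.5) partially overlaps it — only the 71.50 mm² overlap (of its 91.00 mm²) is removed, clipping the outline; the 19.5×23.5 cube at (-1, 6) partially overlaps it — only the 222.00 mm² overlap (of its 458.25 mm²) is removed, clipping the outline — boundary = 86.00 mm. Overall, the cross-section is a single solid region. Total boundary length (outer) = 86.00 mm.

86.00 mm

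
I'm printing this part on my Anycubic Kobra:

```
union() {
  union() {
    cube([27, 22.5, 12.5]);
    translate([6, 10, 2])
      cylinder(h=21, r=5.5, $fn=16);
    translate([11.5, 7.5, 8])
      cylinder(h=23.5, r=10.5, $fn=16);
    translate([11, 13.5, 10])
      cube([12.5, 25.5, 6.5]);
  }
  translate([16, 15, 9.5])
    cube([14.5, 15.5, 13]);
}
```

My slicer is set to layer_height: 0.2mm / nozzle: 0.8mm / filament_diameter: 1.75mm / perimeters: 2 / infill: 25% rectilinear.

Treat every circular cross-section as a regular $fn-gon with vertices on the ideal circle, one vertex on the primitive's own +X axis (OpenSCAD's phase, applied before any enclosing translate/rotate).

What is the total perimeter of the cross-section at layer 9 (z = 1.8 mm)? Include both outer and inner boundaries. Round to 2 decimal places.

99.00 mm

At z = 1.8 mm: the cube (footprint 27×22.5) is included at this height (perimeter 99.00 mm); the cylinder at (6, 10) is not intersected at this z (z outside [2, 23]); the cylinder at (11.5, 7.5) is absent (z outside [8, 31.5]); the cube at (11, 13.5) does not reach this height (z outside [10, 16.5]); Merging all regions: only the 27×22.5 cube is present, so the union is just that shape — boundary = 99.00 mm; the cube at (16, 15) does not reach this height (z outside [9.5, 22.5]); Taking the union: only the result so far is present, so the union is just that shape — boundary = 99.00 mm. Overall, the cross-section is a single solid region. Total boundary length (outer) = 99.00 mm.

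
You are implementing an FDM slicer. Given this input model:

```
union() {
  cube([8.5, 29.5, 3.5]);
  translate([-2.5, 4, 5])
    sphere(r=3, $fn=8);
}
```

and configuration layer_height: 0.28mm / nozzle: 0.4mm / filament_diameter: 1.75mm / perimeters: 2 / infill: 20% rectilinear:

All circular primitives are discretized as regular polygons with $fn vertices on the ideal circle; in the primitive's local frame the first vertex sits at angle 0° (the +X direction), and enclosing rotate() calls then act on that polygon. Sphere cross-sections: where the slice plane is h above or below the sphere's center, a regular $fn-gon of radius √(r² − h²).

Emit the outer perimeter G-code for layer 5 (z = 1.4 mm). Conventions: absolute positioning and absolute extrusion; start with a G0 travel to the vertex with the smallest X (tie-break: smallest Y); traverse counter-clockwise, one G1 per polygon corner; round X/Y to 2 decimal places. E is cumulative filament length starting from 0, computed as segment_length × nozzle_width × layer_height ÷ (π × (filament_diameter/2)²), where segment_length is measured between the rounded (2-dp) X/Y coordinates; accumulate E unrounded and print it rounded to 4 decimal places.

At z = 1.4 mm: the cube is present — its section is the full 8.5×29.5 rectangle; the sphere at (-2.5, 4) is absent (|z−center|=3.600 > r=3); Taking the union: only the 8.5×29.5 cube is present, so the union is just that shape — 1 connected region. The outline is a single polygon with 4 vertices. Extrusion per mm of travel: 0.4 × 0.28 / (π × 0.875²) = 0.046564. Accumulating E over each segment gives final E = 3.5389.

G0 X0.00 Y0.00 Z1.40
G1 X8.50 Y0.00 E0.3958
G1 X8.50 Y29.50 E1.7694
G1 X0.00 Y29.50 E2.1652
G1 X0.00 Y0.00 E3.5389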